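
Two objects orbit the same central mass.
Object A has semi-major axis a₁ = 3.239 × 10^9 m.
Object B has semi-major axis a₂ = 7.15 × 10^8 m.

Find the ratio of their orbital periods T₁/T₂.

From Kepler's third law, (T₁/T₂)² = (a₁/a₂)³, so T₁/T₂ = (a₁/a₂)^(3/2).
a₁/a₂ = 3.239e+09 / 7.15e+08 = 4.53007.
T₁/T₂ = (4.53007)^(3/2) ≈ 9.642.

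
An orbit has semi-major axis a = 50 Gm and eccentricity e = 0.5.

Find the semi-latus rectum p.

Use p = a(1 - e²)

Convert to SI: a = 50 Gm = 5e+10 m.
p = a (1 − e²).
p = 5e+10 · (1 − (0.5)²) = 5e+10 · 0.75 ≈ 3.75e+10 m = 37.5 Gm.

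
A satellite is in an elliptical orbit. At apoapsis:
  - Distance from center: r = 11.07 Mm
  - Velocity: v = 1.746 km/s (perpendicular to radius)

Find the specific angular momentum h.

Convert to SI: r = 11.07 Mm = 1.107e+07 m; v = 1.746 km/s = 1746 m/s.
With v perpendicular to r, h = r · v.
h = 1.107e+07 · 1746 m²/s ≈ 1.933e+10 m²/s.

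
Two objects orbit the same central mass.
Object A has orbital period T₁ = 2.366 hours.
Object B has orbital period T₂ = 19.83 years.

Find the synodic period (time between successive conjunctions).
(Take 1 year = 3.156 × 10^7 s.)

Convert to SI: T₁ = 2.366 hours = 8517.6 s; T₂ = 19.83 years = 6.25835e+08 s.
T_syn = |T₁ · T₂ / (T₁ − T₂)|.
T_syn = |8517.6 · 6.25835e+08 / (8517.6 − 6.25835e+08)| s ≈ 8518 s = 2.366 hours.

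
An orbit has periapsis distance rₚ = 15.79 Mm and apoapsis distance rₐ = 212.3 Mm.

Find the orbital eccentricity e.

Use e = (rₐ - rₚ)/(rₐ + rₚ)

Convert to SI: rₚ = 15.79 Mm = 1.579e+07 m; rₐ = 212.3 Mm = 2.123e+08 m.
e = (rₐ − rₚ) / (rₐ + rₚ).
e = (2.123e+08 − 1.579e+07) / (2.123e+08 + 1.579e+07) = 1.9651e+08 / 2.2809e+08 ≈ 0.8615.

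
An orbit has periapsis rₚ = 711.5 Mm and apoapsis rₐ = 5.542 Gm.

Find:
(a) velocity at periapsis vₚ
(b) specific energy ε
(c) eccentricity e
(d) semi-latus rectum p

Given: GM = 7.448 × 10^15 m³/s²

Convert to SI: rₚ = 711.5 Mm = 7.115e+08 m; rₐ = 5.542 Gm = 5.542e+09 m.
(a) With a = (rₚ + rₐ)/2 = 3.12675e+09 m, vₚ = √(GM (2/rₚ − 1/a)) = √(7.448e+15 · (2/7.115e+08 − 1/3.12675e+09)) m/s ≈ 4307 m/s
(b) With a = (rₚ + rₐ)/2 = 3.12675e+09 m, ε = −GM/(2a) = −7.448e+15/(2 · 3.12675e+09) J/kg ≈ -1.191e+06 J/kg
(c) e = (rₐ − rₚ)/(rₐ + rₚ) = (5.542e+09 − 7.115e+08)/(5.542e+09 + 7.115e+08) ≈ 0.7724
(d) From a = (rₚ + rₐ)/2 = 3.12675e+09 m and e = (rₐ − rₚ)/(rₐ + rₚ) = 0.772447, p = a(1 − e²) = 3.12675e+09 · (1 − (0.772447)²) ≈ 1.261e+09 m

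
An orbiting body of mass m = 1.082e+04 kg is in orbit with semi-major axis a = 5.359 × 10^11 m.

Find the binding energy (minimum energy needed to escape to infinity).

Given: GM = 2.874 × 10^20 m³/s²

Total orbital energy is E = −GMm/(2a); binding energy is E_bind = −E = GMm/(2a).
E_bind = 2.874e+20 · 1.082e+04 / (2 · 5.359e+11) J ≈ 2.901e+12 J = 2.901 TJ.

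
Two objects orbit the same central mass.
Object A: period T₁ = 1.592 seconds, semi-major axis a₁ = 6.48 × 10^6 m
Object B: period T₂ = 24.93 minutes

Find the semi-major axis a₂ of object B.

Convert to SI: T₂ = 24.93 minutes = 1495.8 s.
Kepler's third law: (T₁/T₂)² = (a₁/a₂)³ ⇒ a₂ = a₁ · (T₂/T₁)^(2/3).
T₂/T₁ = 1495.8 / 1.592 = 939.573.
a₂ = 6.48e+06 · (939.573)^(2/3) m ≈ 6.216e+08 m = 6.216 × 10^8 m.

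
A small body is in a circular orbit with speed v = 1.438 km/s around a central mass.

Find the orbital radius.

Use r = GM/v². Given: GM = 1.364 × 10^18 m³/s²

Convert to SI: v = 1.438 km/s = 1438 m/s.
For a circular orbit, v² = GM / r, so r = GM / v².
r = 1.364e+18 / (1438)² m ≈ 6.596e+11 m = 659.6 Gm.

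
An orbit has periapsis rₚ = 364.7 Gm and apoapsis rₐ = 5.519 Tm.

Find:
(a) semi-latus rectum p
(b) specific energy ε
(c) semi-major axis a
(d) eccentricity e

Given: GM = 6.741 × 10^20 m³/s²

Convert to SI: rₚ = 364.7 Gm = 3.647e+11 m; rₐ = 5.519 Tm = 5.519e+12 m.
(a) From a = (rₚ + rₐ)/2 = 2.94185e+12 m and e = (rₐ − rₚ)/(rₐ + rₚ) = 0.87603, p = a(1 − e²) = 2.94185e+12 · (1 − (0.87603)²) ≈ 6.842e+11 m
(b) With a = (rₚ + rₐ)/2 = 2.94185e+12 m, ε = −GM/(2a) = −6.741e+20/(2 · 2.94185e+12) J/kg ≈ -1.146e+08 J/kg
(c) a = (rₚ + rₐ)/2 = (3.647e+11 + 5.519e+12)/2 ≈ 2.942e+12 m
(d) e = (rₐ − rₚ)/(rₐ + rₚ) = (5.519e+12 − 3.647e+11)/(5.519e+12 + 3.647e+11) ≈ 0.876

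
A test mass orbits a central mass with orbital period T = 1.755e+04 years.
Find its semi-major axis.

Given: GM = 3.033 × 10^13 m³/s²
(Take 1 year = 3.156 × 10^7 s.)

Convert to SI: T = 1.755e+04 years = 5.53878e+11 s.
Invert Kepler's third law: a = (GM · T² / (4π²))^(1/3).
Substituting T = 5.53878e+11 s and GM = 3.033e+13 m³/s²:
a = (3.033e+13 · (5.53878e+11)² / (4π²))^(1/3) m
a ≈ 6.177e+11 m = 617.7 Gm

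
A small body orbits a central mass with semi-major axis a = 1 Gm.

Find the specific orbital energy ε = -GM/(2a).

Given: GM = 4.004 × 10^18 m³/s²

Convert to SI: a = 1 Gm = 1e+09 m.
ε = −GM / (2a).
ε = −4.004e+18 / (2 · 1e+09) J/kg ≈ -2.002e+09 J/kg = -2.002 GJ/kg.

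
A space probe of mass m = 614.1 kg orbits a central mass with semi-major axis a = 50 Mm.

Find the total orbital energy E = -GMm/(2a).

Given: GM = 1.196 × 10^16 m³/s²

Convert to SI: a = 50 Mm = 5e+07 m.
E = −GMm / (2a).
E = −1.196e+16 · 614.1 / (2 · 5e+07) J ≈ -7.345e+10 J = -73.45 GJ.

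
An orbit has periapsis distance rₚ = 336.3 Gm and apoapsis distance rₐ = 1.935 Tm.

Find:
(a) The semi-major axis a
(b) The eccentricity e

Convert to SI: rₚ = 336.3 Gm = 3.363e+11 m; rₐ = 1.935 Tm = 1.935e+12 m.
(a) a = (rₚ + rₐ) / 2 = (3.363e+11 + 1.935e+12) / 2 ≈ 1.136e+12 m = 1.136 Tm.
(b) e = (rₐ − rₚ) / (rₐ + rₚ) = (1.935e+12 − 3.363e+11) / (1.935e+12 + 3.363e+11) ≈ 0.7039.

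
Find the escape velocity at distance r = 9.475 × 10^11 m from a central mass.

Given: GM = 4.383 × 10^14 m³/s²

Escape velocity comes from setting total energy to zero: ½v² − GM/r = 0 ⇒ v_esc = √(2GM / r).
v_esc = √(2 · 4.383e+14 / 9.475e+11) m/s ≈ 30.42 m/s = 30.42 m/s.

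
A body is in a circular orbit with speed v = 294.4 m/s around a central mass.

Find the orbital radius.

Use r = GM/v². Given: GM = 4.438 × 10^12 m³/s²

For a circular orbit, v² = GM / r, so r = GM / v².
r = 4.438e+12 / (294.4)² m ≈ 5.12e+07 m = 51.2 Mm.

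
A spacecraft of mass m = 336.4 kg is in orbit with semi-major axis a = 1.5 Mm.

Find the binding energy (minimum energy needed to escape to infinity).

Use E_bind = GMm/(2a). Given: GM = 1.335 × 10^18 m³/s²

Convert to SI: a = 1.5 Mm = 1.5e+06 m.
Total orbital energy is E = −GMm/(2a); binding energy is E_bind = −E = GMm/(2a).
E_bind = 1.335e+18 · 336.4 / (2 · 1.5e+06) J ≈ 1.497e+14 J = 149.7 TJ.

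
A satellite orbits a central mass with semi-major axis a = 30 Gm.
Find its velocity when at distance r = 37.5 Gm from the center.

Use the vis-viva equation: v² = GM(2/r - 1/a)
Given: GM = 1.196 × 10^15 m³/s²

Convert to SI: a = 30 Gm = 3e+10 m; r = 37.5 Gm = 3.75e+10 m.
Vis-viva: v = √(GM · (2/r − 1/a)).
2/r − 1/a = 2/3.75e+10 − 1/3e+10 = 2e-11 m⁻¹.
v = √(1.196e+15 · 2e-11) m/s ≈ 154.7 m/s = 154.7 m/s.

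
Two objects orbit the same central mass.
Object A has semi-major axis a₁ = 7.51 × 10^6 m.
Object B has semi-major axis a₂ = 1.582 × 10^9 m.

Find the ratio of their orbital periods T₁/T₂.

From Kepler's third law, (T₁/T₂)² = (a₁/a₂)³, so T₁/T₂ = (a₁/a₂)^(3/2).
a₁/a₂ = 7.51e+06 / 1.582e+09 = 0.00474716.
T₁/T₂ = (0.00474716)^(3/2) ≈ 0.0003271.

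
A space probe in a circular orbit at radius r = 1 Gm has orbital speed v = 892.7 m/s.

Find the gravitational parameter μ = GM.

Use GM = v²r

Convert to SI: r = 1 Gm = 1e+09 m.
For a circular orbit v² = GM/r, so GM = v² · r.
GM = (892.7)² · 1e+09 m³/s² ≈ 7.969e+14 m³/s² = 7.969 × 10^14 m³/s².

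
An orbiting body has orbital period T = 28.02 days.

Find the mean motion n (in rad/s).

Convert to SI: T = 28.02 days = 2.42093e+06 s.
n = 2π / T.
n = 2π / 2.42093e+06 s ≈ 2.595e-06 rad/s.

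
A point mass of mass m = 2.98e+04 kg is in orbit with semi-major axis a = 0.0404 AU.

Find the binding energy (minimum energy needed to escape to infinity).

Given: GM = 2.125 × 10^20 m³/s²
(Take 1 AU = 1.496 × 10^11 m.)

Convert to SI: a = 0.0404 AU = 6.04384e+09 m.
Total orbital energy is E = −GMm/(2a); binding energy is E_bind = −E = GMm/(2a).
E_bind = 2.125e+20 · 2.98e+04 / (2 · 6.04384e+09) J ≈ 5.239e+14 J = 523.9 TJ.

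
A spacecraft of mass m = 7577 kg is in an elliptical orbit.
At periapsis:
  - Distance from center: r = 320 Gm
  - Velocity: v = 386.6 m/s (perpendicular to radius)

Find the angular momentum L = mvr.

Convert to SI: r = 320 Gm = 3.2e+11 m.
Since v is perpendicular to r, L = m · v · r.
L = 7577 · 386.6 · 3.2e+11 kg·m²/s ≈ 9.374e+17 kg·m²/s.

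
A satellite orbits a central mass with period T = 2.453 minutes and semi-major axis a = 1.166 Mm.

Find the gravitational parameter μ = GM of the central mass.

Convert to SI: T = 2.453 minutes = 147.18 s; a = 1.166 Mm = 1.166e+06 m.
GM = 4π² · a³ / T².
GM = 4π² · (1.166e+06)³ / (147.18)² m³/s² ≈ 2.889e+15 m³/s² = 2.889 × 10^15 m³/s².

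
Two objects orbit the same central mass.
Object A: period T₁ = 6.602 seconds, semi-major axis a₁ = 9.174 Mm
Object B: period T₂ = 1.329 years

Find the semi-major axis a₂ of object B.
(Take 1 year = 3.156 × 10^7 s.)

Convert to SI: a₁ = 9.174 Mm = 9.174e+06 m; T₂ = 1.329 years = 4.19432e+07 s.
Kepler's third law: (T₁/T₂)² = (a₁/a₂)³ ⇒ a₂ = a₁ · (T₂/T₁)^(2/3).
T₂/T₁ = 4.19432e+07 / 6.602 = 6.35311e+06.
a₂ = 9.174e+06 · (6.35311e+06)^(2/3) m ≈ 3.147e+11 m = 314.7 Gm.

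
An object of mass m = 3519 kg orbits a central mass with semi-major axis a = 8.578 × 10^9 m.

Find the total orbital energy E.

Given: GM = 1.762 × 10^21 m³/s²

E = −GMm / (2a).
E = −1.762e+21 · 3519 / (2 · 8.578e+09) J ≈ -3.614e+14 J = -361.4 TJ.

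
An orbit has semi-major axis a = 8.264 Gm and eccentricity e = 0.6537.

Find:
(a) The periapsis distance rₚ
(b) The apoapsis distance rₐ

Convert to SI: a = 8.264 Gm = 8.264e+09 m.
(a) rₚ = a(1 − e) = 8.264e+09 · (1 − 0.6537) = 8.264e+09 · 0.3463 ≈ 2.862e+09 m = 2.862 Gm.
(b) rₐ = a(1 + e) = 8.264e+09 · (1 + 0.6537) = 8.264e+09 · 1.6537 ≈ 1.367e+10 m = 13.67 Gm.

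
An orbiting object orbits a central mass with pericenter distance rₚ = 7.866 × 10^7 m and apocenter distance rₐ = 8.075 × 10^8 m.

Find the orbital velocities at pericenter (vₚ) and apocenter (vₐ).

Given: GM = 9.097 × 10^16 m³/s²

Use the vis-viva equation v² = GM(2/r − 1/a) with a = (rₚ + rₐ)/2 = (7.866e+07 + 8.075e+08)/2 = 4.4308e+08 m.
vₚ = √(GM · (2/rₚ − 1/a)) = √(9.097e+16 · (2/7.866e+07 − 1/4.4308e+08)) m/s ≈ 4.591e+04 m/s = 45.91 km/s.
vₐ = √(GM · (2/rₐ − 1/a)) = √(9.097e+16 · (2/8.075e+08 − 1/4.4308e+08)) m/s ≈ 4472 m/s = 4.472 km/s.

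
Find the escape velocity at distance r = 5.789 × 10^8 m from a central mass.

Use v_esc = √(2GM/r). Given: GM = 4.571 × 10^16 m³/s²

Escape velocity comes from setting total energy to zero: ½v² − GM/r = 0 ⇒ v_esc = √(2GM / r).
v_esc = √(2 · 4.571e+16 / 5.789e+08) m/s ≈ 1.257e+04 m/s = 12.57 km/s.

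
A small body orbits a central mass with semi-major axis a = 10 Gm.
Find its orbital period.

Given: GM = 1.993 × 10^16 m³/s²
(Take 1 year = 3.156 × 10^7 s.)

Convert to SI: a = 10 Gm = 1e+10 m.
Kepler's third law: T = 2π √(a³ / GM).
Substituting a = 1e+10 m and GM = 1.993e+16 m³/s²:
T = 2π √((1e+10)³ / 1.993e+16) s
T ≈ 4.451e+07 s = 1.41 years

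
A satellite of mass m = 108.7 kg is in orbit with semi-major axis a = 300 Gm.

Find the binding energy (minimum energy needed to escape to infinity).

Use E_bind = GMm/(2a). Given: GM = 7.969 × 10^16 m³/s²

Convert to SI: a = 300 Gm = 3e+11 m.
Total orbital energy is E = −GMm/(2a); binding energy is E_bind = −E = GMm/(2a).
E_bind = 7.969e+16 · 108.7 / (2 · 3e+11) J ≈ 1.444e+07 J = 14.44 MJ.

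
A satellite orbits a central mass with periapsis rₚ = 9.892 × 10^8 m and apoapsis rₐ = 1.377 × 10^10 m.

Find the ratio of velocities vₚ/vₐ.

Conservation of angular momentum gives rₚvₚ = rₐvₐ, so vₚ/vₐ = rₐ/rₚ.
vₚ/vₐ = 1.377e+10 / 9.892e+08 ≈ 13.92.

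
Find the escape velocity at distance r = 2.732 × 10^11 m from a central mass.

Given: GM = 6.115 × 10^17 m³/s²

Escape velocity comes from setting total energy to zero: ½v² − GM/r = 0 ⇒ v_esc = √(2GM / r).
v_esc = √(2 · 6.115e+17 / 2.732e+11) m/s ≈ 2116 m/s = 2.116 km/s.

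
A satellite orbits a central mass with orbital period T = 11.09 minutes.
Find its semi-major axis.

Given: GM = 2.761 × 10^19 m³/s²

Convert to SI: T = 11.09 minutes = 665.4 s.
Invert Kepler's third law: a = (GM · T² / (4π²))^(1/3).
Substituting T = 665.4 s and GM = 2.761e+19 m³/s²:
a = (2.761e+19 · (665.4)² / (4π²))^(1/3) m
a ≈ 6.765e+07 m = 67.65 Mm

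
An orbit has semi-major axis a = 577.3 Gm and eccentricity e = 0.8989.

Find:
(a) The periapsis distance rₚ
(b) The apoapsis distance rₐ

Convert to SI: a = 577.3 Gm = 5.773e+11 m.
(a) rₚ = a(1 − e) = 5.773e+11 · (1 − 0.8989) = 5.773e+11 · 0.1011 ≈ 5.837e+10 m = 58.37 Gm.
(b) rₐ = a(1 + e) = 5.773e+11 · (1 + 0.8989) = 5.773e+11 · 1.8989 ≈ 1.096e+12 m = 1.096 Tm.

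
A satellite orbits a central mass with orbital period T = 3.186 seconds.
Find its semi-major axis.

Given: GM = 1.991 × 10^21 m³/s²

Invert Kepler's third law: a = (GM · T² / (4π²))^(1/3).
Substituting T = 3.186 s and GM = 1.991e+21 m³/s²:
a = (1.991e+21 · (3.186)² / (4π²))^(1/3) m
a ≈ 8e+06 m = 8 Mm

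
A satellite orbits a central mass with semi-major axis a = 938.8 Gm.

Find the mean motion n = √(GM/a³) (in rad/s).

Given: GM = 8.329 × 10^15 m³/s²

Convert to SI: a = 938.8 Gm = 9.388e+11 m.
n = √(GM / a³).
n = √(8.329e+15 / (9.388e+11)³) rad/s ≈ 1.003e-10 rad/s.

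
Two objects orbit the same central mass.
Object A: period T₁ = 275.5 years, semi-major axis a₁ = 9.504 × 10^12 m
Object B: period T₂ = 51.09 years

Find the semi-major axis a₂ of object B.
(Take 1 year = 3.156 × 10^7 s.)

Convert to SI: T₁ = 275.5 years = 8.69478e+09 s; T₂ = 51.09 years = 1.6124e+09 s.
Kepler's third law: (T₁/T₂)² = (a₁/a₂)³ ⇒ a₂ = a₁ · (T₂/T₁)^(2/3).
T₂/T₁ = 1.6124e+09 / 8.69478e+09 = 0.185445.
a₂ = 9.504e+12 · (0.185445)^(2/3) m ≈ 3.091e+12 m = 3.091 × 10^12 m.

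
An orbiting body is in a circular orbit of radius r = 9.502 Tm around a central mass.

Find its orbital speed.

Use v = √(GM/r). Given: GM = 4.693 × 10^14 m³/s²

Convert to SI: r = 9.502 Tm = 9.502e+12 m.
For a circular orbit, gravity supplies the centripetal force, so v = √(GM / r).
v = √(4.693e+14 / 9.502e+12) m/s ≈ 7.028 m/s = 7.028 m/s.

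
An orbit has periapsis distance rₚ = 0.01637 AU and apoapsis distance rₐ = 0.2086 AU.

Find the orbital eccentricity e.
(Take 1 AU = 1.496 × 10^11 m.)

Convert to SI: rₚ = 0.01637 AU = 2.44895e+09 m; rₐ = 0.2086 AU = 3.12066e+10 m.
e = (rₐ − rₚ) / (rₐ + rₚ).
e = (3.12066e+10 − 2.44895e+09) / (3.12066e+10 + 2.44895e+09) = 2.87576e+10 / 3.36555e+10 ≈ 0.8545.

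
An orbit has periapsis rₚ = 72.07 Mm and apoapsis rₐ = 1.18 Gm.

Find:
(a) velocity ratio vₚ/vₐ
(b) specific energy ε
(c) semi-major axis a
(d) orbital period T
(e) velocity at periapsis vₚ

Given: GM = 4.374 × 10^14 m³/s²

Convert to SI: rₚ = 72.07 Mm = 7.207e+07 m; rₐ = 1.18 Gm = 1.18e+09 m.
(a) Conservation of angular momentum (rₚvₚ = rₐvₐ) gives vₚ/vₐ = rₐ/rₚ = 1.18e+09/7.207e+07 ≈ 16.37
(b) With a = (rₚ + rₐ)/2 = 6.26035e+08 m, ε = −GM/(2a) = −4.374e+14/(2 · 6.26035e+08) J/kg ≈ -3.493e+05 J/kg
(c) a = (rₚ + rₐ)/2 = (7.207e+07 + 1.18e+09)/2 ≈ 6.26e+08 m
(d) With a = (rₚ + rₐ)/2 = 6.26035e+08 m, T = 2π √(a³/GM) = 2π √((6.26035e+08)³/4.374e+14) s ≈ 4.706e+06 s
(e) With a = (rₚ + rₐ)/2 = 6.26035e+08 m, vₚ = √(GM (2/rₚ − 1/a)) = √(4.374e+14 · (2/7.207e+07 − 1/6.26035e+08)) m/s ≈ 3382 m/s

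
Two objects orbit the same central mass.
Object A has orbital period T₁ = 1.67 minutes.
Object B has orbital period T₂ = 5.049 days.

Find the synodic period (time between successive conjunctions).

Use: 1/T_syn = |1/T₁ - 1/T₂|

Convert to SI: T₁ = 1.67 minutes = 100.2 s; T₂ = 5.049 days = 436234 s.
T_syn = |T₁ · T₂ / (T₁ − T₂)|.
T_syn = |100.2 · 436234 / (100.2 − 436234)| s ≈ 100.2 s = 1.67 minutes.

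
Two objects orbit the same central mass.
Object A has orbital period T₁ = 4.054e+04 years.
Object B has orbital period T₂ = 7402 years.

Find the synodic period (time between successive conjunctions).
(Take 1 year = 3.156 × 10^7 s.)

Convert to SI: T₁ = 4.054e+04 years = 1.27944e+12 s; T₂ = 7402 years = 2.33607e+11 s.
T_syn = |T₁ · T₂ / (T₁ − T₂)|.
T_syn = |1.27944e+12 · 2.33607e+11 / (1.27944e+12 − 2.33607e+11)| s ≈ 2.858e+11 s = 9055 years.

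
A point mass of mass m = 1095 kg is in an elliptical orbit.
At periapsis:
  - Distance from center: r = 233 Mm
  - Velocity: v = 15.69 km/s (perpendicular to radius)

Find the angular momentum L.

Convert to SI: r = 233 Mm = 2.33e+08 m; v = 15.69 km/s = 15690 m/s.
Since v is perpendicular to r, L = m · v · r.
L = 1095 · 15690 · 2.33e+08 kg·m²/s ≈ 4.003e+15 kg·m²/s.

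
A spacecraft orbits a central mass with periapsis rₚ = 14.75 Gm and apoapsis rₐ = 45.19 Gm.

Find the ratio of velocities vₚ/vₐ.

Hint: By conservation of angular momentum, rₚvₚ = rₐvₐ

Convert to SI: rₚ = 14.75 Gm = 1.475e+10 m; rₐ = 45.19 Gm = 4.519e+10 m.
Conservation of angular momentum gives rₚvₚ = rₐvₐ, so vₚ/vₐ = rₐ/rₚ.
vₚ/vₐ = 4.519e+10 / 1.475e+10 ≈ 3.064.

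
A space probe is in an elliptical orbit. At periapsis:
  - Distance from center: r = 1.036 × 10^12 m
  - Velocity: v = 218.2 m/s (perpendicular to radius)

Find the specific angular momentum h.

With v perpendicular to r, h = r · v.
h = 1.036e+12 · 218.2 m²/s ≈ 2.261e+14 m²/s.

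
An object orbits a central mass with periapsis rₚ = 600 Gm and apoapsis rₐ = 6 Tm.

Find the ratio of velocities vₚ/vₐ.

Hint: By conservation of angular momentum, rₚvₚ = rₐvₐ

Convert to SI: rₚ = 600 Gm = 6e+11 m; rₐ = 6 Tm = 6e+12 m.
Conservation of angular momentum gives rₚvₚ = rₐvₐ, so vₚ/vₐ = rₐ/rₚ.
vₚ/vₐ = 6e+12 / 6e+11 ≈ 10.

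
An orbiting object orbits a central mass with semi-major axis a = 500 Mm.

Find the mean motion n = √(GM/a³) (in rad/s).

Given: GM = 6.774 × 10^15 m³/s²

Convert to SI: a = 500 Mm = 5e+08 m.
n = √(GM / a³).
n = √(6.774e+15 / (5e+08)³) rad/s ≈ 7.362e-06 rad/s.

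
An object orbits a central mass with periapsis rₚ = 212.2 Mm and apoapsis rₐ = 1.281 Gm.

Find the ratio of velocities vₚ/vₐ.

Convert to SI: rₚ = 212.2 Mm = 2.122e+08 m; rₐ = 1.281 Gm = 1.281e+09 m.
Conservation of angular momentum gives rₚvₚ = rₐvₐ, so vₚ/vₐ = rₐ/rₚ.
vₚ/vₐ = 1.281e+09 / 2.122e+08 ≈ 6.037.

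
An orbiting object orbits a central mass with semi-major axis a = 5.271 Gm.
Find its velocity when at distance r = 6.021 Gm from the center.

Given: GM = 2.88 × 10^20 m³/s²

Convert to SI: a = 5.271 Gm = 5.271e+09 m; r = 6.021 Gm = 6.021e+09 m.
Vis-viva: v = √(GM · (2/r − 1/a)).
2/r − 1/a = 2/6.021e+09 − 1/5.271e+09 = 1.42453e-10 m⁻¹.
v = √(2.88e+20 · 1.42453e-10) m/s ≈ 2.026e+05 m/s = 202.6 km/s.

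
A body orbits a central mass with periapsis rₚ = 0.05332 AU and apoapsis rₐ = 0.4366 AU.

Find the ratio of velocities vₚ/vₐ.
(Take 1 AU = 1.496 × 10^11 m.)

Convert to SI: rₚ = 0.05332 AU = 7.97667e+09 m; rₐ = 0.4366 AU = 6.53154e+10 m.
Conservation of angular momentum gives rₚvₚ = rₐvₐ, so vₚ/vₐ = rₐ/rₚ.
vₚ/vₐ = 6.53154e+10 / 7.97667e+09 ≈ 8.188.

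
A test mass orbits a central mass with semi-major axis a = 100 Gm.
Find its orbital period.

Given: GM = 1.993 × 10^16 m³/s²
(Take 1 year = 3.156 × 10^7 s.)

Convert to SI: a = 100 Gm = 1e+11 m.
Kepler's third law: T = 2π √(a³ / GM).
Substituting a = 1e+11 m and GM = 1.993e+16 m³/s²:
T = 2π √((1e+11)³ / 1.993e+16) s
T ≈ 1.407e+09 s = 44.6 years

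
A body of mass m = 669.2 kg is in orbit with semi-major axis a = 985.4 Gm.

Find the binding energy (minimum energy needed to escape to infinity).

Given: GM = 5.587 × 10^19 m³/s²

Convert to SI: a = 985.4 Gm = 9.854e+11 m.
Total orbital energy is E = −GMm/(2a); binding energy is E_bind = −E = GMm/(2a).
E_bind = 5.587e+19 · 669.2 / (2 · 9.854e+11) J ≈ 1.897e+10 J = 18.97 GJ.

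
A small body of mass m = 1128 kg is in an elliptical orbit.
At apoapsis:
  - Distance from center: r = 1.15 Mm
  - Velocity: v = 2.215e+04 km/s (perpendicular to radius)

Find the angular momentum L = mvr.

Convert to SI: r = 1.15 Mm = 1.15e+06 m; v = 2.215e+04 km/s = 2.215e+07 m/s.
Since v is perpendicular to r, L = m · v · r.
L = 1128 · 2.215e+07 · 1.15e+06 kg·m²/s ≈ 2.873e+16 kg·m²/s.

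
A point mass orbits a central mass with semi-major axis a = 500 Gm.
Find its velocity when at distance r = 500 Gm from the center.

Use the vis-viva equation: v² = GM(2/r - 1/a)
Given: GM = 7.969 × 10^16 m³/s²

Convert to SI: a = 500 Gm = 5e+11 m; r = 500 Gm = 5e+11 m.
Vis-viva: v = √(GM · (2/r − 1/a)).
2/r − 1/a = 2/5e+11 − 1/5e+11 = 2e-12 m⁻¹.
v = √(7.969e+16 · 2e-12) m/s ≈ 399.2 m/s = 399.2 m/s.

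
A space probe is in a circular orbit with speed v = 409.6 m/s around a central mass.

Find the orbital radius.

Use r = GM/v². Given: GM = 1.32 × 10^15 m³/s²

For a circular orbit, v² = GM / r, so r = GM / v².
r = 1.32e+15 / (409.6)² m ≈ 7.868e+09 m = 7.868 Gm.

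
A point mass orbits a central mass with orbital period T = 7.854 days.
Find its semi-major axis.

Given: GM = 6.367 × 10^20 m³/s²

Convert to SI: T = 7.854 days = 678586 s.
Invert Kepler's third law: a = (GM · T² / (4π²))^(1/3).
Substituting T = 678586 s and GM = 6.367e+20 m³/s²:
a = (6.367e+20 · (678586)² / (4π²))^(1/3) m
a ≈ 1.951e+10 m = 19.51 Gm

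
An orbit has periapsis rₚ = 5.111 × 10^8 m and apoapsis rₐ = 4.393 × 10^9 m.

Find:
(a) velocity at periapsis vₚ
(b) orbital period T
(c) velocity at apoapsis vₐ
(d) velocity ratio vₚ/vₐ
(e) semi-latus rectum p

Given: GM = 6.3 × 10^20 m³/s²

(a) With a = (rₚ + rₐ)/2 = 2.45205e+09 m, vₚ = √(GM (2/rₚ − 1/a)) = √(6.3e+20 · (2/5.111e+08 − 1/2.45205e+09)) m/s ≈ 1.486e+06 m/s
(b) With a = (rₚ + rₐ)/2 = 2.45205e+09 m, T = 2π √(a³/GM) = 2π √((2.45205e+09)³/6.3e+20) s ≈ 3.04e+04 s
(c) With a = (rₚ + rₐ)/2 = 2.45205e+09 m, vₐ = √(GM (2/rₐ − 1/a)) = √(6.3e+20 · (2/4.393e+09 − 1/2.45205e+09)) m/s ≈ 1.729e+05 m/s
(d) Conservation of angular momentum (rₚvₚ = rₐvₐ) gives vₚ/vₐ = rₐ/rₚ = 4.393e+09/5.111e+08 ≈ 8.595
(e) From a = (rₚ + rₐ)/2 = 2.45205e+09 m and e = (rₐ − rₚ)/(rₐ + rₚ) = 0.791562, p = a(1 − e²) = 2.45205e+09 · (1 − (0.791562)²) ≈ 9.157e+08 m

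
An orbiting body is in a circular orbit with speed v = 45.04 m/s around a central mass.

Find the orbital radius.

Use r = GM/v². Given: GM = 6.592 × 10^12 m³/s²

For a circular orbit, v² = GM / r, so r = GM / v².
r = 6.592e+12 / (45.04)² m ≈ 3.25e+09 m = 3.25 × 10^9 m.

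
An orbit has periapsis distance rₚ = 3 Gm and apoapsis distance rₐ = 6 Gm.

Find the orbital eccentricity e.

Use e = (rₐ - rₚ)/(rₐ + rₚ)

Convert to SI: rₚ = 3 Gm = 3e+09 m; rₐ = 6 Gm = 6e+09 m.
e = (rₐ − rₚ) / (rₐ + rₚ).
e = (6e+09 − 3e+09) / (6e+09 + 3e+09) = 3e+09 / 9e+09 ≈ 0.3333.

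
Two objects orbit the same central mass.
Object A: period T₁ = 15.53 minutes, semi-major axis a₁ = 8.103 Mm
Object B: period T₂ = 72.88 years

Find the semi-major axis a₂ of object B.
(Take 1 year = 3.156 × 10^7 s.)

Convert to SI: T₁ = 15.53 minutes = 931.8 s; a₁ = 8.103 Mm = 8.103e+06 m; T₂ = 72.88 years = 2.30009e+09 s.
Kepler's third law: (T₁/T₂)² = (a₁/a₂)³ ⇒ a₂ = a₁ · (T₂/T₁)^(2/3).
T₂/T₁ = 2.30009e+09 / 931.8 = 2.46844e+06.
a₂ = 8.103e+06 · (2.46844e+06)^(2/3) m ≈ 1.48e+11 m = 148 Gm.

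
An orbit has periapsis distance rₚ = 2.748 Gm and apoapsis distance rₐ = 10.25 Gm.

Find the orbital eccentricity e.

Convert to SI: rₚ = 2.748 Gm = 2.748e+09 m; rₐ = 10.25 Gm = 1.025e+10 m.
e = (rₐ − rₚ) / (rₐ + rₚ).
e = (1.025e+10 − 2.748e+09) / (1.025e+10 + 2.748e+09) = 7.502e+09 / 1.2998e+10 ≈ 0.5772.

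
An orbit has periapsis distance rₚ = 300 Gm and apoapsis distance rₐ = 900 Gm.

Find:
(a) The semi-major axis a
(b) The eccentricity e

Convert to SI: rₚ = 300 Gm = 3e+11 m; rₐ = 900 Gm = 9e+11 m.
(a) a = (rₚ + rₐ) / 2 = (3e+11 + 9e+11) / 2 ≈ 6e+11 m = 600 Gm.
(b) e = (rₐ − rₚ) / (rₐ + rₚ) = (9e+11 − 3e+11) / (9e+11 + 3e+11) ≈ 0.5.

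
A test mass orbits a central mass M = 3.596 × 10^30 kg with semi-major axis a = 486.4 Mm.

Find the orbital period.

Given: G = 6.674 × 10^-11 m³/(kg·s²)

Convert to SI: a = 486.4 Mm = 4.864e+08 m.
GM = G · M = 6.674e-11 · 3.596e+30 = 2.39997e+20 m³/s².
Kepler's third law: T = 2π √(a³ / GM).
Substituting a = 4.864e+08 m and GM = 2.39997e+20 m³/s²:
T = 2π √((4.864e+08)³ / 2.39997e+20) s
T ≈ 4351 s = 1.209 hours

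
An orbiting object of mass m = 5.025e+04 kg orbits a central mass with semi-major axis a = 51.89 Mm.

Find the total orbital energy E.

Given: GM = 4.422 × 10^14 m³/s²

Convert to SI: a = 51.89 Mm = 5.189e+07 m.
E = −GMm / (2a).
E = −4.422e+14 · 5.025e+04 / (2 · 5.189e+07) J ≈ -2.141e+11 J = -214.1 GJ.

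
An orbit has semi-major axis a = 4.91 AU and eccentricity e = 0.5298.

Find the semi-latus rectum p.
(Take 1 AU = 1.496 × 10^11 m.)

Convert to SI: a = 4.91 AU = 7.34536e+11 m.
p = a (1 − e²).
p = 7.34536e+11 · (1 − (0.5298)²) = 7.34536e+11 · 0.719312 ≈ 5.284e+11 m = 3.532 AU.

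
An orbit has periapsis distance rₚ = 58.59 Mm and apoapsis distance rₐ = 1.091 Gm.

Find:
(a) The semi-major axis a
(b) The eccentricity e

Convert to SI: rₚ = 58.59 Mm = 5.859e+07 m; rₐ = 1.091 Gm = 1.091e+09 m.
(a) a = (rₚ + rₐ) / 2 = (5.859e+07 + 1.091e+09) / 2 ≈ 5.748e+08 m = 574.8 Mm.
(b) e = (rₐ − rₚ) / (rₐ + rₚ) = (1.091e+09 − 5.859e+07) / (1.091e+09 + 5.859e+07) ≈ 0.8981.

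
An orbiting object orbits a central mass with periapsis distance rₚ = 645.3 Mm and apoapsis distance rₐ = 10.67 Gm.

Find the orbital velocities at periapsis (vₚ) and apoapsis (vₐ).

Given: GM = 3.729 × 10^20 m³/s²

Convert to SI: rₚ = 645.3 Mm = 6.453e+08 m; rₐ = 10.67 Gm = 1.067e+10 m.
Use the vis-viva equation v² = GM(2/r − 1/a) with a = (rₚ + rₐ)/2 = (6.453e+08 + 1.067e+10)/2 = 5.65765e+09 m.
vₚ = √(GM · (2/rₚ − 1/a)) = √(3.729e+20 · (2/6.453e+08 − 1/5.65765e+09)) m/s ≈ 1.044e+06 m/s = 1044 km/s.
vₐ = √(GM · (2/rₐ − 1/a)) = √(3.729e+20 · (2/1.067e+10 − 1/5.65765e+09)) m/s ≈ 6.314e+04 m/s = 63.14 km/s.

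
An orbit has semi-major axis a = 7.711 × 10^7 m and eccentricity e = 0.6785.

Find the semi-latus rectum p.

p = a (1 − e²).
p = 7.711e+07 · (1 − (0.6785)²) = 7.711e+07 · 0.539638 ≈ 4.161e+07 m = 4.161 × 10^7 m.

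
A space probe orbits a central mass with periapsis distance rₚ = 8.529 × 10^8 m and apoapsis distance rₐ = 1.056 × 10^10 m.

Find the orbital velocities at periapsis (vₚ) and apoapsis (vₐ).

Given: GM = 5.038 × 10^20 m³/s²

Use the vis-viva equation v² = GM(2/r − 1/a) with a = (rₚ + rₐ)/2 = (8.529e+08 + 1.056e+10)/2 = 5.70645e+09 m.
vₚ = √(GM · (2/rₚ − 1/a)) = √(5.038e+20 · (2/8.529e+08 − 1/5.70645e+09)) m/s ≈ 1.046e+06 m/s = 1046 km/s.
vₐ = √(GM · (2/rₐ − 1/a)) = √(5.038e+20 · (2/1.056e+10 − 1/5.70645e+09)) m/s ≈ 8.444e+04 m/s = 84.44 km/s.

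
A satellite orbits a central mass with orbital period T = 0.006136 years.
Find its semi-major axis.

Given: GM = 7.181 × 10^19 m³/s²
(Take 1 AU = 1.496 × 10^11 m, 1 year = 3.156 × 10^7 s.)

Convert to SI: T = 0.006136 years = 193652 s.
Invert Kepler's third law: a = (GM · T² / (4π²))^(1/3).
Substituting T = 193652 s and GM = 7.181e+19 m³/s²:
a = (7.181e+19 · (193652)² / (4π²))^(1/3) m
a ≈ 4.086e+09 m = 0.02731 AU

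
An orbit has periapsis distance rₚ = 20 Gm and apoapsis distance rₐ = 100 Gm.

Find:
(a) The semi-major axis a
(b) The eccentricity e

Convert to SI: rₚ = 20 Gm = 2e+10 m; rₐ = 100 Gm = 1e+11 m.
(a) a = (rₚ + rₐ) / 2 = (2e+10 + 1e+11) / 2 ≈ 6e+10 m = 60 Gm.
(b) e = (rₐ − rₚ) / (rₐ + rₚ) = (1e+11 − 2e+10) / (1e+11 + 2e+10) ≈ 0.6667.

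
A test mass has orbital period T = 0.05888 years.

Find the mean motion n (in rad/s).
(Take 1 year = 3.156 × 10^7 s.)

Convert to SI: T = 0.05888 years = 1.85825e+06 s.
n = 2π / T.
n = 2π / 1.85825e+06 s ≈ 3.381e-06 rad/s.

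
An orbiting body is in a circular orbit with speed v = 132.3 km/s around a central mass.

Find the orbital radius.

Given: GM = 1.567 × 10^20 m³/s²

Convert to SI: v = 132.3 km/s = 132300 m/s.
For a circular orbit, v² = GM / r, so r = GM / v².
r = 1.567e+20 / (132300)² m ≈ 8.953e+09 m = 8.953 × 10^9 m.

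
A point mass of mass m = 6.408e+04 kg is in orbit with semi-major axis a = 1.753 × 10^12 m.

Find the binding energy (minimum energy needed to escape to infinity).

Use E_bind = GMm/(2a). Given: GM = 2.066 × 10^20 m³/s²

Total orbital energy is E = −GMm/(2a); binding energy is E_bind = −E = GMm/(2a).
E_bind = 2.066e+20 · 6.408e+04 / (2 · 1.753e+12) J ≈ 3.776e+12 J = 3.776 TJ.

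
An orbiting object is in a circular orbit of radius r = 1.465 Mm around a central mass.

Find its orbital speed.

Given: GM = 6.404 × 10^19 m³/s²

Convert to SI: r = 1.465 Mm = 1.465e+06 m.
For a circular orbit, gravity supplies the centripetal force, so v = √(GM / r).
v = √(6.404e+19 / 1.465e+06) m/s ≈ 6.612e+06 m/s = 6612 km/s.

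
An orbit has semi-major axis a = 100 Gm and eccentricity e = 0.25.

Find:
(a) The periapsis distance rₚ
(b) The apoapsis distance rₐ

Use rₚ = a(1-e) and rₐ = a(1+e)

Convert to SI: a = 100 Gm = 1e+11 m.
(a) rₚ = a(1 − e) = 1e+11 · (1 − 0.25) = 1e+11 · 0.75 ≈ 7.5e+10 m = 75 Gm.
(b) rₐ = a(1 + e) = 1e+11 · (1 + 0.25) = 1e+11 · 1.25 ≈ 1.25e+11 m = 125 Gm.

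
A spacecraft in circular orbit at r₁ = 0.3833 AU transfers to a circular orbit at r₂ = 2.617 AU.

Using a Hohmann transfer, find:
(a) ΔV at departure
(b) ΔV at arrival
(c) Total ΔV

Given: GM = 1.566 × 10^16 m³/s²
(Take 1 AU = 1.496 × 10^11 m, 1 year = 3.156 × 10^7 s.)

Convert to SI: r₁ = 0.3833 AU = 5.73417e+10 m; r₂ = 2.617 AU = 3.91503e+11 m.
Transfer semi-major axis: a_t = (r₁ + r₂)/2 = (5.73417e+10 + 3.91503e+11)/2 = 2.24422e+11 m.
Circular speeds: v₁ = √(GM/r₁) = 522.589 m/s, v₂ = √(GM/r₂) = 199.999 m/s.
Transfer speeds (vis-viva v² = GM(2/r − 1/a_t)): v₁ᵗ = 690.232 m/s, v₂ᵗ = 101.095 m/s.
(a) ΔV₁ = |v₁ᵗ − v₁| ≈ 167.6 m/s = 0.03537 AU/year.
(b) ΔV₂ = |v₂ − v₂ᵗ| ≈ 98.9 m/s = 0.02087 AU/year.
(c) ΔV_total = ΔV₁ + ΔV₂ ≈ 266.5 m/s = 0.05623 AU/year.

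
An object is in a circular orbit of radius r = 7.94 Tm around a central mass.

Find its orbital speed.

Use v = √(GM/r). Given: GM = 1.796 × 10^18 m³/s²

Convert to SI: r = 7.94 Tm = 7.94e+12 m.
For a circular orbit, gravity supplies the centripetal force, so v = √(GM / r).
v = √(1.796e+18 / 7.94e+12) m/s ≈ 475.6 m/s = 475.6 m/s.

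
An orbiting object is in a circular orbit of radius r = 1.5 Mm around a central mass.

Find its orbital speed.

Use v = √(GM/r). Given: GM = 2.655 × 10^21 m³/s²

Convert to SI: r = 1.5 Mm = 1.5e+06 m.
For a circular orbit, gravity supplies the centripetal force, so v = √(GM / r).
v = √(2.655e+21 / 1.5e+06) m/s ≈ 4.207e+07 m/s = 4.207e+04 km/s.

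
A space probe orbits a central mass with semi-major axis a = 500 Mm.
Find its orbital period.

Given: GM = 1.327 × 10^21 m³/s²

Convert to SI: a = 500 Mm = 5e+08 m.
Kepler's third law: T = 2π √(a³ / GM).
Substituting a = 5e+08 m and GM = 1.327e+21 m³/s²:
T = 2π √((5e+08)³ / 1.327e+21) s
T ≈ 1928 s = 32.14 minutes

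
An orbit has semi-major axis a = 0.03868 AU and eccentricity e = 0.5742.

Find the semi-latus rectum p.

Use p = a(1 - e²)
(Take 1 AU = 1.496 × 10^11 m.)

Convert to SI: a = 0.03868 AU = 5.78653e+09 m.
p = a (1 − e²).
p = 5.78653e+09 · (1 − (0.5742)²) = 5.78653e+09 · 0.670294 ≈ 3.879e+09 m = 0.02593 AU.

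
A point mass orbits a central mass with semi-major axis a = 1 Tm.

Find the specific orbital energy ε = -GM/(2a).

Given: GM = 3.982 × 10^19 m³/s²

Convert to SI: a = 1 Tm = 1e+12 m.
ε = −GM / (2a).
ε = −3.982e+19 / (2 · 1e+12) J/kg ≈ -1.991e+07 J/kg = -19.91 MJ/kg.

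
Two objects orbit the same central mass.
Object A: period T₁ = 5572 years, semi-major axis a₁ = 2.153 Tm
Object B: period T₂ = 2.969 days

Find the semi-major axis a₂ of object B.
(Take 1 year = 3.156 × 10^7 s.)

Convert to SI: T₁ = 5572 years = 1.75852e+11 s; a₁ = 2.153 Tm = 2.153e+12 m; T₂ = 2.969 days = 256522 s.
Kepler's third law: (T₁/T₂)² = (a₁/a₂)³ ⇒ a₂ = a₁ · (T₂/T₁)^(2/3).
T₂/T₁ = 256522 / 1.75852e+11 = 1.45873e-06.
a₂ = 2.153e+12 · (1.45873e-06)^(2/3) m ≈ 2.769e+08 m = 276.9 Mm.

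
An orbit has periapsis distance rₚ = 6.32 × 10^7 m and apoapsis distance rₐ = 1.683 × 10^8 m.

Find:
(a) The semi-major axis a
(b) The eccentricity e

(a) a = (rₚ + rₐ) / 2 = (6.32e+07 + 1.683e+08) / 2 ≈ 1.158e+08 m = 1.157 × 10^8 m.
(b) e = (rₐ − rₚ) / (rₐ + rₚ) = (1.683e+08 − 6.32e+07) / (1.683e+08 + 6.32e+07) ≈ 0.454.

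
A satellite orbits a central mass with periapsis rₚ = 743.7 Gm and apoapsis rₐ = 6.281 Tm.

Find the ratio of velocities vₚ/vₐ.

Convert to SI: rₚ = 743.7 Gm = 7.437e+11 m; rₐ = 6.281 Tm = 6.281e+12 m.
Conservation of angular momentum gives rₚvₚ = rₐvₐ, so vₚ/vₐ = rₐ/rₚ.
vₚ/vₐ = 6.281e+12 / 7.437e+11 ≈ 8.446.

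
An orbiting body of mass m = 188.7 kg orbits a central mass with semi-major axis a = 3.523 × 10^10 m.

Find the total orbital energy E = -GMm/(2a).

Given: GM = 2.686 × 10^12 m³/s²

E = −GMm / (2a).
E = −2.686e+12 · 188.7 / (2 · 3.523e+10) J ≈ -7193 J = -7.193 kJ.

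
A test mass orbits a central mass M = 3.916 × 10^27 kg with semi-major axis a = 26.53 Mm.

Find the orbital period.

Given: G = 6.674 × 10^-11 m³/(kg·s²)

Convert to SI: a = 26.53 Mm = 2.653e+07 m.
GM = G · M = 6.674e-11 · 3.916e+27 = 2.61354e+17 m³/s².
Kepler's third law: T = 2π √(a³ / GM).
Substituting a = 2.653e+07 m and GM = 2.61354e+17 m³/s²:
T = 2π √((2.653e+07)³ / 2.61354e+17) s
T ≈ 1679 s = 27.99 minutes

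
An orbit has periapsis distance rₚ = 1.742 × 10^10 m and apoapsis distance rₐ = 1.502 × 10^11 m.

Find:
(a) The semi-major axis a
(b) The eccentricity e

(a) a = (rₚ + rₐ) / 2 = (1.742e+10 + 1.502e+11) / 2 ≈ 8.381e+10 m = 8.381 × 10^10 m.
(b) e = (rₐ − rₚ) / (rₐ + rₚ) = (1.502e+11 − 1.742e+10) / (1.502e+11 + 1.742e+10) ≈ 0.7921.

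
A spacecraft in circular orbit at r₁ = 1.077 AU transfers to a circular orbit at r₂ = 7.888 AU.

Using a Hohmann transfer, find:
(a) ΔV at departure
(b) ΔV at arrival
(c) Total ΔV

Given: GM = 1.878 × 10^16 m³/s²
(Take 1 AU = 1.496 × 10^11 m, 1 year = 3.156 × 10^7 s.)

Convert to SI: r₁ = 1.077 AU = 1.61119e+11 m; r₂ = 7.888 AU = 1.18004e+12 m.
Transfer semi-major axis: a_t = (r₁ + r₂)/2 = (1.61119e+11 + 1.18004e+12)/2 = 6.70582e+11 m.
Circular speeds: v₁ = √(GM/r₁) = 341.408 m/s, v₂ = √(GM/r₂) = 126.153 m/s.
Transfer speeds (vis-viva v² = GM(2/r − 1/a_t)): v₁ᵗ = 452.895 m/s, v₂ᵗ = 61.8367 m/s.
(a) ΔV₁ = |v₁ᵗ − v₁| ≈ 111.5 m/s = 0.02352 AU/year.
(b) ΔV₂ = |v₂ − v₂ᵗ| ≈ 64.32 m/s = 0.01357 AU/year.
(c) ΔV_total = ΔV₁ + ΔV₂ ≈ 175.8 m/s = 0.03709 AU/year.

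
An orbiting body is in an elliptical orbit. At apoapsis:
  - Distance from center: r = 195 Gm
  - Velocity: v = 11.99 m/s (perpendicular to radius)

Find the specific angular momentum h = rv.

Convert to SI: r = 195 Gm = 1.95e+11 m.
With v perpendicular to r, h = r · v.
h = 1.95e+11 · 11.99 m²/s ≈ 2.338e+12 m²/s.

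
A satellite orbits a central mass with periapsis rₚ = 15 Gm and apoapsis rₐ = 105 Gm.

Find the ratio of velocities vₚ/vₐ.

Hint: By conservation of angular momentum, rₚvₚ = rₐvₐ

Convert to SI: rₚ = 15 Gm = 1.5e+10 m; rₐ = 105 Gm = 1.05e+11 m.
Conservation of angular momentum gives rₚvₚ = rₐvₐ, so vₚ/vₐ = rₐ/rₚ.
vₚ/vₐ = 1.05e+11 / 1.5e+10 ≈ 7.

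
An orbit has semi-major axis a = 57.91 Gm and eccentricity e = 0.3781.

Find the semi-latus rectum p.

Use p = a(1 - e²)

Convert to SI: a = 57.91 Gm = 5.791e+10 m.
p = a (1 − e²).
p = 5.791e+10 · (1 − (0.3781)²) = 5.791e+10 · 0.85704 ≈ 4.963e+10 m = 49.63 Gm.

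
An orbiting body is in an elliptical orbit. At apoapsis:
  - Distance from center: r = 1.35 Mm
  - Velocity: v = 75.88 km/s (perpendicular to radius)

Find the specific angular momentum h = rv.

Convert to SI: r = 1.35 Mm = 1.35e+06 m; v = 75.88 km/s = 75880 m/s.
With v perpendicular to r, h = r · v.
h = 1.35e+06 · 75880 m²/s ≈ 1.024e+11 m²/s.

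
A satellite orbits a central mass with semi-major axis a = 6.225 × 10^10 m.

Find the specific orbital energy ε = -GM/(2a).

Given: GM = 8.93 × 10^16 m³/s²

ε = −GM / (2a).
ε = −8.93e+16 / (2 · 6.225e+10) J/kg ≈ -7.173e+05 J/kg = -717.3 kJ/kg.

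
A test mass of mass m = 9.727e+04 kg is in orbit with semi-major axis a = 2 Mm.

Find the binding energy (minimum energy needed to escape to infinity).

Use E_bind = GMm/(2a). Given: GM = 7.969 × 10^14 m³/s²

Convert to SI: a = 2 Mm = 2e+06 m.
Total orbital energy is E = −GMm/(2a); binding energy is E_bind = −E = GMm/(2a).
E_bind = 7.969e+14 · 9.727e+04 / (2 · 2e+06) J ≈ 1.938e+13 J = 19.38 TJ.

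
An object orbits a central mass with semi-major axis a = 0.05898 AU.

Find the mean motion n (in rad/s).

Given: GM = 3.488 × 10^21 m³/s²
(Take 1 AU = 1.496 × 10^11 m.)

Convert to SI: a = 0.05898 AU = 8.82341e+09 m.
n = √(GM / a³).
n = √(3.488e+21 / (8.82341e+09)³) rad/s ≈ 7.126e-05 rad/s.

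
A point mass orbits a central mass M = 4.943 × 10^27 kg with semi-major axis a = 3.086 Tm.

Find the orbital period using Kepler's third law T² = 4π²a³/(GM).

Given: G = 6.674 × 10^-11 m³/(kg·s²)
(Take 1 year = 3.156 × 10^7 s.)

Convert to SI: a = 3.086 Tm = 3.086e+12 m.
GM = G · M = 6.674e-11 · 4.943e+27 = 3.29896e+17 m³/s².
Kepler's third law: T = 2π √(a³ / GM).
Substituting a = 3.086e+12 m and GM = 3.29896e+17 m³/s²:
T = 2π √((3.086e+12)³ / 3.29896e+17) s
T ≈ 5.93e+10 s = 1879 years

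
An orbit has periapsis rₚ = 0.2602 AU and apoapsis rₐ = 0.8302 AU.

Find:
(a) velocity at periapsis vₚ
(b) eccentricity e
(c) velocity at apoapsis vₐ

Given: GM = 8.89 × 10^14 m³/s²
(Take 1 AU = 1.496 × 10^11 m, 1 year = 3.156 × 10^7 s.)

Convert to SI: rₚ = 0.2602 AU = 3.89259e+10 m; rₐ = 0.8302 AU = 1.24198e+11 m.
(a) With a = (rₚ + rₐ)/2 = 8.15619e+10 m, vₚ = √(GM (2/rₚ − 1/a)) = √(8.89e+14 · (2/3.89259e+10 − 1/8.15619e+10)) m/s ≈ 186.5 m/s
(b) e = (rₐ − rₚ)/(rₐ + rₚ) = (1.24198e+11 − 3.89259e+10)/(1.24198e+11 + 3.89259e+10) ≈ 0.5227
(c) With a = (rₚ + rₐ)/2 = 8.15619e+10 m, vₐ = √(GM (2/rₐ − 1/a)) = √(8.89e+14 · (2/1.24198e+11 − 1/8.15619e+10)) m/s ≈ 58.45 m/s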